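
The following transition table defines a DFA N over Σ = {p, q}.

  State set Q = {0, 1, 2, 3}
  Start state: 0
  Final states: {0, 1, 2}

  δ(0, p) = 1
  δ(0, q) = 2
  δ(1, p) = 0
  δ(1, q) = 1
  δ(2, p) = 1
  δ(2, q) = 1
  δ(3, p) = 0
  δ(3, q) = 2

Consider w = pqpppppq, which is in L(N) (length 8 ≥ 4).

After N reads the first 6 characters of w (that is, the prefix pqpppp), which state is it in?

1

State sequence: 0 -p-> 1 -q-> 1 -p-> 0 -p-> 1 -p-> 0 -p-> 1

After reading 6 characters, N is in state 1.
(This kind of state-tracing is the core of the pumping-lemma construction: with 4 states, pigeonhole forces a repeat within the first 4 steps.)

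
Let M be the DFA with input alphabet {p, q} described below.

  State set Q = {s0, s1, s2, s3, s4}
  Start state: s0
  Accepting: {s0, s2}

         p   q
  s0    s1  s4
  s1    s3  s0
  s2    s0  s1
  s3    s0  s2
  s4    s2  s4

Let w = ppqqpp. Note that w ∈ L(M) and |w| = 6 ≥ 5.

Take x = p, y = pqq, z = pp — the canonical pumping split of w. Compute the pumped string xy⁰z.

ppp

xy⁰z = xz = p·pp = ppp.
Reading y = pqq takes M from s1 back to s1, so after x the machine is still in s1, and z then leads to the accepting state s0. Hence ppp ∈ L(M).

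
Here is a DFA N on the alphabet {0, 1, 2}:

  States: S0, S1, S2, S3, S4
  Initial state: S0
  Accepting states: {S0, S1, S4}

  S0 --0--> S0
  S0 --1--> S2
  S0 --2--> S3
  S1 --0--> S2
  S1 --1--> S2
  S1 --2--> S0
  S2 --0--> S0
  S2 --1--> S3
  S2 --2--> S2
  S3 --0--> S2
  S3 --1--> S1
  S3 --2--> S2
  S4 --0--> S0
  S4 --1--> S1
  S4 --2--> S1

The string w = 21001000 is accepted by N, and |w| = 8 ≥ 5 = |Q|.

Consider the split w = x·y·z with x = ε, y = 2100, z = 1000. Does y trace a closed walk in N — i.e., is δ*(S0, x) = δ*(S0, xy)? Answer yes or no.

Run of N on the first 4 characters of w = 2 1 0 0:
  step 0: S0  (start)
  step 1: S3  (read 2: S0→S3)
  step 2: S1  (read 1: S3→S1)
  step 3: S2  (read 0: S1→S2)
  step 4: S0  (read 0: S2→S0)

After x (step 0): S0. After xy (step 4): S0.
They match, so y = 2100 drives N around a cycle from S0 back to itself; pumping y any number of times keeps N in S0 before reading z, and xyⁱz ∈ L(N) for every i ≥ 0.

yes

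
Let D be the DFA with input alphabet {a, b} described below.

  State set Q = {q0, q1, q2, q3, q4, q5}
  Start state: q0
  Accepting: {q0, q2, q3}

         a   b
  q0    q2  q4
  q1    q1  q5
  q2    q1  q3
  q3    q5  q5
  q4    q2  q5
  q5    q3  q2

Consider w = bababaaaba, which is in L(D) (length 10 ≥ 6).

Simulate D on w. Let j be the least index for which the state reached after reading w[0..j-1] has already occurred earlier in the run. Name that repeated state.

q2

State sequence: q0 -b-> q4 -a-> q2 -b-> q3 -a-> q5 -b-> q2 -a-> q1 -a-> q1 -a-> q1 -b-> q5 -a-> q3
First repeat at step 5: q2 was already visited.

The earliest repeat is at step j = 5: D is in q2, which it already visited at step i = 2.
With |Q| = 6, pigeonhole forces a state repeat no later than step 6; the substring read between the first and second visits to that state can be pumped.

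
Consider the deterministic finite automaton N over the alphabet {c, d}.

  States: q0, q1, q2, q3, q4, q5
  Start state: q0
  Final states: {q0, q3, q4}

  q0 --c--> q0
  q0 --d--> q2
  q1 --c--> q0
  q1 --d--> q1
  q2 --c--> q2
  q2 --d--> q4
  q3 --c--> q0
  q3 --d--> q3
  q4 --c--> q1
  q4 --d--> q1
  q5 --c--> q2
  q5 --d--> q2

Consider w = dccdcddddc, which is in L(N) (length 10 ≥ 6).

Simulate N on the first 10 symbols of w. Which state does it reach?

q0

Run of N on the first 10 characters of w = d c c d c d d d d c:
  step 0: q0  (start)
  step 1: q2  (read d: q0→q2)
  step 2: q2  (read c: q2→q2)
  step 3: q2  (read c: q2→q2)
  step 4: q4  (read d: q2→q4)
  step 5: q1  (read c: q4→q1)
  step 6: q1  (read d: q1→q1)
  step 7: q1  (read d: q1→q1)
  step 8: q1  (read d: q1→q1)
  step 9: q1  (read d: q1→q1)
  step 10: q0  (read c: q1→q0)

After reading 10 characters, N is in state q0.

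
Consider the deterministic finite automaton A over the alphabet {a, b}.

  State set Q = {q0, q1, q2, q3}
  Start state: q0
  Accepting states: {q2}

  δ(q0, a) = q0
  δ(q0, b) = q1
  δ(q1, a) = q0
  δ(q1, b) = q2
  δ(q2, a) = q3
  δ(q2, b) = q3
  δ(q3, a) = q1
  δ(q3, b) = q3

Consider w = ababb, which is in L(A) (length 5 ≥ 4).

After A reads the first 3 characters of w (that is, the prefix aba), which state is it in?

State sequence: q0 -a-> q0 -b-> q1 -a-> q0

After reading 3 characters, A is in state q0.
(This kind of state-tracing is the core of the pumping-lemma construction: with 4 states, pigeonhole forces a repeat within the first 4 steps.)

q0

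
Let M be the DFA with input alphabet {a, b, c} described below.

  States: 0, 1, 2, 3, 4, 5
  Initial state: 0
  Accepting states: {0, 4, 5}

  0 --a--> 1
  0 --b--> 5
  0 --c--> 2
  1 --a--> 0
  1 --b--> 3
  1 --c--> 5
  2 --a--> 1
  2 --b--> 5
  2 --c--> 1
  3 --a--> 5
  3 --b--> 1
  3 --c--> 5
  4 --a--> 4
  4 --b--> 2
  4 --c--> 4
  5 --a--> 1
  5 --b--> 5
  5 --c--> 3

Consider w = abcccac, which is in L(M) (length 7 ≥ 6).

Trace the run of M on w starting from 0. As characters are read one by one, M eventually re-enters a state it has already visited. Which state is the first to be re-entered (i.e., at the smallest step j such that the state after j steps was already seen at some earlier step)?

State sequence: 0 -a-> 1 -b-> 3 -c-> 5 -c-> 3 -c-> 5 -a-> 1 -c-> 5
First repeat at step 4: 3 was already visited.

The earliest repeat is at step j = 4: M is in 3, which it already visited at step i = 2.
Since M has 6 states, any run of length ≥ 6 visits 6+1 states, so by pigeonhole some state repeats within the first 6 steps — that repeat gives the pumpable loop.

3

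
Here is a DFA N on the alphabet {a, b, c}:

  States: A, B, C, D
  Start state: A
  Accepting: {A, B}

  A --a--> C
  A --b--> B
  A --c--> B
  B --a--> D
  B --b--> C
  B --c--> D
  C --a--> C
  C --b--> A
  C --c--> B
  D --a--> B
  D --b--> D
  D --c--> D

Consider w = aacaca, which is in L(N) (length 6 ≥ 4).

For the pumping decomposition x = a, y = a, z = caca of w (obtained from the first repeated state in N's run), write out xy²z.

xy^2z = a·a·a·caca = aaacaca.
Reading y = a takes N from C back to C, so after x·y·y the machine is still in C, and z then leads to the accepting state B. Hence aaacaca ∈ L(N).

aaacaca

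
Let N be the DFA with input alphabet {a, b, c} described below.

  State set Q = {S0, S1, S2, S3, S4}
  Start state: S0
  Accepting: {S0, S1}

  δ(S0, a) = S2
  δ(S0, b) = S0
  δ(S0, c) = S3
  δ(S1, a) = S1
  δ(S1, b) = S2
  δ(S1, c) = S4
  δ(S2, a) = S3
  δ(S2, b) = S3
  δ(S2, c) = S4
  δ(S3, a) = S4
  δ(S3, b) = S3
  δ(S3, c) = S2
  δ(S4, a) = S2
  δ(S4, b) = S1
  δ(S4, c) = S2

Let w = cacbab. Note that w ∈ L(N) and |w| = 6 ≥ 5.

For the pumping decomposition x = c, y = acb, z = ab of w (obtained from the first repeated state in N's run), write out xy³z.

cacbacbacbab

xy^3z = c·acb·acb·acb·ab = cacbacbacbab.
Reading y = acb takes N from S3 back to S3, so after x·y·y·y the machine is still in S3, and z then leads to the accepting state S1. Hence cacbacbacbab ∈ L(N).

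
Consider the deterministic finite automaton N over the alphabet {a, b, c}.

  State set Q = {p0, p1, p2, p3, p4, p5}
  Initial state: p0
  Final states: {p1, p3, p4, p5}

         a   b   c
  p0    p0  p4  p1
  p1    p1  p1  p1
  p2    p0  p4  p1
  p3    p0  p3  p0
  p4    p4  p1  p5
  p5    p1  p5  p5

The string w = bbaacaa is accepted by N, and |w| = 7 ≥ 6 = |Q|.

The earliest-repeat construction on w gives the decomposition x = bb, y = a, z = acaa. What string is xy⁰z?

xy⁰z = xz = bb·acaa = bbacaa.
Reading y = a takes N from p1 back to p1, so after x the machine is still in p1, and z then leads to the accepting state p1. Hence bbacaa ∈ L(N).

bbacaa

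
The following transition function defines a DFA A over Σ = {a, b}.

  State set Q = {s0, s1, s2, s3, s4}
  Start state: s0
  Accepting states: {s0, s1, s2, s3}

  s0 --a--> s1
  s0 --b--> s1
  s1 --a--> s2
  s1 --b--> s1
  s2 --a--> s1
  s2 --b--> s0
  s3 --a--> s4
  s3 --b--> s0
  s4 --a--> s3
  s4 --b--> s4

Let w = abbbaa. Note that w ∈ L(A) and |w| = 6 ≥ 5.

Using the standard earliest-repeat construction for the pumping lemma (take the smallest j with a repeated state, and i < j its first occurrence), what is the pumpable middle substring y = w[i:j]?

b

State sequence: s0 -a-> s1 -b-> s1 -b-> s1 -b-> s1 -a-> s2 -a-> s1
First repeat at step 2: s1 was already visited.

So i = 1, j = 2, giving x = w[0:1] = a, y = w[1:2] = b, z = w[2:6] = bbaa.
Check: |xy| = 2 ≤ 5 and |y| = 1 ≥ 1. Reading y takes A from s1 back to s1, so every xyⁱz is accepted.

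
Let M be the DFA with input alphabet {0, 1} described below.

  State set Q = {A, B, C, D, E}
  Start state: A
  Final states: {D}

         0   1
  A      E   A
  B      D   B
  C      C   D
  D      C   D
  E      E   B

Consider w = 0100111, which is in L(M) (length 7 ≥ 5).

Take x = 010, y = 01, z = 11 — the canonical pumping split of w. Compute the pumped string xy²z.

010010111

xy^2z = 010·01·01·11 = 010010111.
Reading y = 01 takes M from D back to D, so after x·y·y the machine is still in D, and z then leads to the accepting state D. Hence 010010111 ∈ L(M).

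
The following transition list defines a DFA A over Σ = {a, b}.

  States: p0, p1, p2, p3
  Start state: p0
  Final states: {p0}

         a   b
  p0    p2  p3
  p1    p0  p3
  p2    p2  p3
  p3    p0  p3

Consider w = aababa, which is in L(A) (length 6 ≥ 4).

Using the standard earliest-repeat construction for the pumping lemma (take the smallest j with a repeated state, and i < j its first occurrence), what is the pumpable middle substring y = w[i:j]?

Run of A on w = a a b a b a:
  step 0: p0  (start)
  step 1: p2  (read a: p0→p2)
  step 2: p2  (read a: p2→p2)   ← first repeat (p2 seen earlier)
  step 3: p3  (read b: p2→p3)
  step 4: p0  (read a: p3→p0)
  step 5: p3  (read b: p0→p3)
  step 6: p0  (read a: p3→p0)

So i = 1, j = 2, giving x = w[0:1] = a, y = w[1:2] = a, z = w[2:6] = baba.
Check: |xy| = 2 ≤ 4 and |y| = 1 ≥ 1. Reading y takes A from p2 back to p2, so every xyⁱz is accepted.

a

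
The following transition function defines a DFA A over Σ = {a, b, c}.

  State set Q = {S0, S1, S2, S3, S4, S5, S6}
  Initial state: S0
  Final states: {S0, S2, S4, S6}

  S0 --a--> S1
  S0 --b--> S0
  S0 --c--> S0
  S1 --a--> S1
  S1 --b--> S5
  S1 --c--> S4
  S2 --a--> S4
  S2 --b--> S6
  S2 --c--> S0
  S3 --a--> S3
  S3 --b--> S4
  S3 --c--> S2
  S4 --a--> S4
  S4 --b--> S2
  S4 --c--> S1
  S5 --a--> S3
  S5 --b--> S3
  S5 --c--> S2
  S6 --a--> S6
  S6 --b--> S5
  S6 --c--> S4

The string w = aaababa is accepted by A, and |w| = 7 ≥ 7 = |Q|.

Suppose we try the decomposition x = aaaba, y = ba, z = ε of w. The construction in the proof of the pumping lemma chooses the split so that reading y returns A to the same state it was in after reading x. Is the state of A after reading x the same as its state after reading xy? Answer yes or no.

no

State sequence: S0 -a-> S1 -a-> S1 -a-> S1 -b-> S5 -a-> S3 -b-> S4 -a-> S4

After x (step 5): S3. After xy (step 7): S4.
They differ (S3 ≠ S4), so y is not a cycle from the state after x; this split is not the one the pumping-lemma construction produces, and pumping y need not keep the string in L(A).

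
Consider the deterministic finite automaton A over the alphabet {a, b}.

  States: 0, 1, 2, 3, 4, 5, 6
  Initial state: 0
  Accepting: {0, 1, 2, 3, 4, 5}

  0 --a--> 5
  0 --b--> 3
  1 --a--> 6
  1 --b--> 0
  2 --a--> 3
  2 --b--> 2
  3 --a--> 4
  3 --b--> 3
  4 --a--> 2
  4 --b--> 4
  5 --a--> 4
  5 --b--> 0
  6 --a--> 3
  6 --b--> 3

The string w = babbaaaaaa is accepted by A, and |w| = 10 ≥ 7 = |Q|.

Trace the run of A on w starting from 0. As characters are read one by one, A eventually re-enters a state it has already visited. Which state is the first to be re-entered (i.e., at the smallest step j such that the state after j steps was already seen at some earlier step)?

State sequence: 0 -b-> 3 -a-> 4 -b-> 4 -b-> 4 -a-> 2 -a-> 3 -a-> 4 -a-> 2 -a-> 3 -a-> 4
First repeat at step 3: 4 was already visited.

The earliest repeat is at step j = 3: A is in 4, which it already visited at step i = 2.
Since A has 7 states, any run of length ≥ 7 visits 7+1 states, so by pigeonhole some state repeats within the first 7 steps — that repeat gives the pumpable loop.

4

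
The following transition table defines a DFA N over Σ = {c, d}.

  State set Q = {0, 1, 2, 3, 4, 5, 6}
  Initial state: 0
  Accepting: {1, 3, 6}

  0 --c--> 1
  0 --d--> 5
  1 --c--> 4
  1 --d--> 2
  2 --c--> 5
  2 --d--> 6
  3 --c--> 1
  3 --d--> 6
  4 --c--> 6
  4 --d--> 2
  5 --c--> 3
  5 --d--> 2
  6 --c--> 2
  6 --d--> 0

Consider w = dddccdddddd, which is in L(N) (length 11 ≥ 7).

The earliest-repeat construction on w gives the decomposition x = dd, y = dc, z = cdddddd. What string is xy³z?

xy^3z = dd·dc·dc·dc·cdddddd = dddcdcdccdddddd.
Reading y = dc takes N from 2 back to 2, so after x·y·y·y the machine is still in 2, and z then leads to the accepting state 6. Hence dddcdcdccdddddd ∈ L(N).

dddcdcdccdddddd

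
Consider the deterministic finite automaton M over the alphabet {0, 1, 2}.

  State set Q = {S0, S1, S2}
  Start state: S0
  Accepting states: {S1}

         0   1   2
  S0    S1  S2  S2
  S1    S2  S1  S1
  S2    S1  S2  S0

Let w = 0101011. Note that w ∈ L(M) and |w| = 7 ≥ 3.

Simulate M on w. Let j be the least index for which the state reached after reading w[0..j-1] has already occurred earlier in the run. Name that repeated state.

S1

Run of M on w = 0 1 0 1 0 1 1:
  step 0: S0  (start)
  step 1: S1  (read 0: S0→S1)
  step 2: S1  (read 1: S1→S1)   ← first repeat (S1 seen earlier)
  step 3: S2  (read 0: S1→S2)
  step 4: S2  (read 1: S2→S2)
  step 5: S1  (read 0: S2→S1)
  step 6: S1  (read 1: S1→S1)
  step 7: S1  (read 1: S1→S1)

The earliest repeat is at step j = 2: M is in S1, which it already visited at step i = 1.
Pumping length from the standard proof: p = 3 (the number of states). The repeated state found above gives |xy| = j ≤ 3 and |y| = j − i ≥ 1.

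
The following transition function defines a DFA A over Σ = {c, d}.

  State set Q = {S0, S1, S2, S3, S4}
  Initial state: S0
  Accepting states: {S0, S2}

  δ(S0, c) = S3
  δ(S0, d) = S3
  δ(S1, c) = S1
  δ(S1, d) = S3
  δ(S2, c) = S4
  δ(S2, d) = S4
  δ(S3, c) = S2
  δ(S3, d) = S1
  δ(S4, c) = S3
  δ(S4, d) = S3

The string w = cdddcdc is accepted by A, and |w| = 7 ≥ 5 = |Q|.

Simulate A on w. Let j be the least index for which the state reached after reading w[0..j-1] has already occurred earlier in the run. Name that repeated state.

S3

State sequence: S0 -c-> S3 -d-> S1 -d-> S3 -d-> S1 -c-> S1 -d-> S3 -c-> S2
First repeat at step 3: S3 was already visited.

The earliest repeat is at step j = 3: A is in S3, which it already visited at step i = 1.
Pumping length from the standard proof: p = 5 (the number of states). The repeated state found above gives |xy| = j ≤ 5 and |y| = j − i ≥ 1.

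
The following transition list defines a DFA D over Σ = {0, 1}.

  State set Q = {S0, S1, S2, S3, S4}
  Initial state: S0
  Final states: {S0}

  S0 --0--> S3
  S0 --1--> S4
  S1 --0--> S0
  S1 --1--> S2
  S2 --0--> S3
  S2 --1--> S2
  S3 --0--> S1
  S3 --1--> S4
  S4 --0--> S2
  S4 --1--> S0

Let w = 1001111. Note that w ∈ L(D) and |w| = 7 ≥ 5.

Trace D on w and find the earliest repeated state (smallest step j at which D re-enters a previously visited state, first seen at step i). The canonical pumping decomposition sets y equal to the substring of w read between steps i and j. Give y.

001

State sequence: S0 -1-> S4 -0-> S2 -0-> S3 -1-> S4 -1-> S0 -1-> S4 -1-> S0
First repeat at step 4: S4 was already visited.

So i = 1, j = 4, giving x = w[0:1] = 1, y = w[1:4] = 001, z = w[4:7] = 111.
Check: |xy| = 4 ≤ 5 and |y| = 3 ≥ 1. Reading y takes D from S4 back to S4, so every xyⁱz is accepted.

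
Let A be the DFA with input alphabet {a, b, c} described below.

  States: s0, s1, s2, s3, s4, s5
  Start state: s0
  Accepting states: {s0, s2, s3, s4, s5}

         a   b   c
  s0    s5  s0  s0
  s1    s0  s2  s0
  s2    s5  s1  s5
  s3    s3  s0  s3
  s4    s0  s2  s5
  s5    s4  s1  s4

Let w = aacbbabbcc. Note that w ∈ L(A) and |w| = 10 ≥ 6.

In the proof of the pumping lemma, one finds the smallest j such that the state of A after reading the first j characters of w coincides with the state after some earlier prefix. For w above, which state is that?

s5

Run of A on w = a a c b b a b b c c:
  step 0: s0  (start)
  step 1: s5  (read a: s0→s5)
  step 2: s4  (read a: s5→s4)
  step 3: s5  (read c: s4→s5)   ← first repeat (s5 seen earlier)
  step 4: s1  (read b: s5→s1)
  step 5: s2  (read b: s1→s2)
  step 6: s5  (read a: s2→s5)
  step 7: s1  (read b: s5→s1)
  step 8: s2  (read b: s1→s2)
  step 9: s5  (read c: s2→s5)
  step 10: s4  (read c: s5→s4)

The earliest repeat is at step j = 3: A is in s5, which it already visited at step i = 1.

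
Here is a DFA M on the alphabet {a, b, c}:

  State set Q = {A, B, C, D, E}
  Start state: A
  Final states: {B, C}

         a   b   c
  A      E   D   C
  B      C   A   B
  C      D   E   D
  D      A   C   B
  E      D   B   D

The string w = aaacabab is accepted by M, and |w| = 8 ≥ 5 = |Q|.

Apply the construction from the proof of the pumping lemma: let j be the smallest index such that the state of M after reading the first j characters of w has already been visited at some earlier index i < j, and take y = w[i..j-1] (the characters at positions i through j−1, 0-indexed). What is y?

Run of M on w = a a a c a b a b:
  step 0: A  (start)
  step 1: E  (read a: A→E)
  step 2: D  (read a: E→D)
  step 3: A  (read a: D→A)   ← first repeat (A seen earlier)
  step 4: C  (read c: A→C)
  step 5: D  (read a: C→D)
  step 6: C  (read b: D→C)
  step 7: D  (read a: C→D)
  step 8: C  (read b: D→C)

So i = 0, j = 3, giving x = w[0:0] = ε, y = w[0:3] = aaa, z = w[3:8] = cabab.
Check: |xy| = 3 ≤ 5 and |y| = 3 ≥ 1. Reading y takes M from A back to A, so every xyⁱz is accepted.
Pumping length from the standard proof: p = 5 (the number of states). The repeated state found above gives |xy| = j ≤ 5 and |y| = j − i ≥ 1.

aaa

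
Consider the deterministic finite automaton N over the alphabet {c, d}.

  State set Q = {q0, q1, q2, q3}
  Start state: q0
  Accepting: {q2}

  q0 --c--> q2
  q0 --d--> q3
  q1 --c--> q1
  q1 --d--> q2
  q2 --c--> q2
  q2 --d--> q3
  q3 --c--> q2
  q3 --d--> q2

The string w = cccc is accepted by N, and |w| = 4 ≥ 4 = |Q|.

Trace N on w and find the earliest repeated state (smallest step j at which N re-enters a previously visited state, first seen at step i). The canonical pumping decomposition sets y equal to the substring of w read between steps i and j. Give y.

c

State sequence: q0 -c-> q2 -c-> q2 -c-> q2 -c-> q2
First repeat at step 2: q2 was already visited.

So i = 1, j = 2, giving x = w[0:1] = c, y = w[1:2] = c, z = w[2:4] = cc.
Check: |xy| = 2 ≤ 4 and |y| = 1 ≥ 1. Reading y takes N from q2 back to q2, so every xyⁱz is accepted.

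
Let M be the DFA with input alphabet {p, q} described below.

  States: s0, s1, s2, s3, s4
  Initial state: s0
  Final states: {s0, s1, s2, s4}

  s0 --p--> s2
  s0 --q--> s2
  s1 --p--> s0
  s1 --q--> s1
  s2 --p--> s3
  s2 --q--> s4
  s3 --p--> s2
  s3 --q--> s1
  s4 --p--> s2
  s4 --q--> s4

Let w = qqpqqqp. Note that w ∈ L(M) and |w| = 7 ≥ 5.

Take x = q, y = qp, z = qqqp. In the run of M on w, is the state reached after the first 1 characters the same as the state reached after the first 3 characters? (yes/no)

State sequence: s0 -q-> s2 -q-> s4 -p-> s2

After x (step 1): s2. After xy (step 3): s2.
They match, so y = qp drives M around a cycle from s2 back to itself; pumping y any number of times keeps M in s2 before reading z, and xyⁱz ∈ L(M) for every i ≥ 0.

yes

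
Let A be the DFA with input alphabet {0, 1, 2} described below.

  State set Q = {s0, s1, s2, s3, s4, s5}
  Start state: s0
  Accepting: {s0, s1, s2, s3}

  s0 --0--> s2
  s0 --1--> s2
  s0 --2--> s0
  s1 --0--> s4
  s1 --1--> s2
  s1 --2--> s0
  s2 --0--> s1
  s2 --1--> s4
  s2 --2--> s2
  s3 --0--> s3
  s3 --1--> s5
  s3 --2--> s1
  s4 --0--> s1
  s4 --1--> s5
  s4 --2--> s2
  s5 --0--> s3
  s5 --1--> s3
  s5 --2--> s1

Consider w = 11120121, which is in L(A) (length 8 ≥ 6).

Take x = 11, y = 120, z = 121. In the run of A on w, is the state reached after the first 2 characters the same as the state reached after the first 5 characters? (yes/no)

yes

Run of A on the first 5 characters of w = 1 1 1 2 0:
  step 0: s0  (start)
  step 1: s2  (read 1: s0→s2)
  step 2: s4  (read 1: s2→s4)
  step 3: s5  (read 1: s4→s5)
  step 4: s1  (read 2: s5→s1)
  step 5: s4  (read 0: s1→s4)

After x (step 2): s4. After xy (step 5): s4.
They match, so y = 120 drives A around a cycle from s4 back to itself; pumping y any number of times keeps A in s4 before reading z, and xyⁱz ∈ L(A) for every i ≥ 0.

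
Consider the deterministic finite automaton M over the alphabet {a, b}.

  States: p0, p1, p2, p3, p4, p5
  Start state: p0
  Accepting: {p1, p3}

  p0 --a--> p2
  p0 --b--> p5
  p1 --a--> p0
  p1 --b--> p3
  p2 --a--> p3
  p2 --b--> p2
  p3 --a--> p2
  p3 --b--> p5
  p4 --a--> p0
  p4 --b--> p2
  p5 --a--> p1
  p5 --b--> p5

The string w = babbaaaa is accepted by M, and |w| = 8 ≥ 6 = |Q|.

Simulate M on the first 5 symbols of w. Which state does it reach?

State sequence: p0 -b-> p5 -a-> p1 -b-> p3 -b-> p5 -a-> p1

After reading 5 characters, M is in state p1.

p1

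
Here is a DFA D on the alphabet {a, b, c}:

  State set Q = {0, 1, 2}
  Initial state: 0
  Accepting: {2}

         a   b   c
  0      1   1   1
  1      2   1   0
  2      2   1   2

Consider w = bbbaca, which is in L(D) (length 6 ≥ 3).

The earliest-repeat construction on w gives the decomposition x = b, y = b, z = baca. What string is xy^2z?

bbbbaca

xy^2z = b·b·b·baca = bbbbaca.
Reading y = b takes D from 1 back to 1, so after x·y·y the machine is still in 1, and z then leads to the accepting state 2. Hence bbbbaca ∈ L(D).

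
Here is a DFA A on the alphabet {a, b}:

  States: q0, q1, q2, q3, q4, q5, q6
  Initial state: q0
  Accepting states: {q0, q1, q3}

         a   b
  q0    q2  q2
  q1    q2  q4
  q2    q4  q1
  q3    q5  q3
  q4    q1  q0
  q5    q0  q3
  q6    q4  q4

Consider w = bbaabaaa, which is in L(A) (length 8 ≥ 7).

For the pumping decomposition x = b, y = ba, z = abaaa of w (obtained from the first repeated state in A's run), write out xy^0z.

babaaa

xy⁰z = xz = b·abaaa = babaaa.
Reading y = ba takes A from q2 back to q2, so after x the machine is still in q2, and z then leads to the accepting state q1. Hence babaaa ∈ L(A).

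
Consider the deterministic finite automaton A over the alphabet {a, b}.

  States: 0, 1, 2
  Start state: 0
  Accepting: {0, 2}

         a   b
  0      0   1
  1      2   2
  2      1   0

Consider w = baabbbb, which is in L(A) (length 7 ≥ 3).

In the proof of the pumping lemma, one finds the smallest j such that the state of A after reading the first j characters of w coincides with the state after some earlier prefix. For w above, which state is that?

1

Run of A on w = b a a b b b b:
  step 0: 0  (start)
  step 1: 1  (read b: 0→1)
  step 2: 2  (read a: 1→2)
  step 3: 1  (read a: 2→1)   ← first repeat (1 seen earlier)
  step 4: 2  (read b: 1→2)
  step 5: 0  (read b: 2→0)
  step 6: 1  (read b: 0→1)
  step 7: 2  (read b: 1→2)

The earliest repeat is at step j = 3: A is in 1, which it already visited at step i = 1.
Since A has 3 states, any run of length ≥ 3 visits 3+1 states, so by pigeonhole some state repeats within the first 3 steps — that repeat gives the pumpable loop.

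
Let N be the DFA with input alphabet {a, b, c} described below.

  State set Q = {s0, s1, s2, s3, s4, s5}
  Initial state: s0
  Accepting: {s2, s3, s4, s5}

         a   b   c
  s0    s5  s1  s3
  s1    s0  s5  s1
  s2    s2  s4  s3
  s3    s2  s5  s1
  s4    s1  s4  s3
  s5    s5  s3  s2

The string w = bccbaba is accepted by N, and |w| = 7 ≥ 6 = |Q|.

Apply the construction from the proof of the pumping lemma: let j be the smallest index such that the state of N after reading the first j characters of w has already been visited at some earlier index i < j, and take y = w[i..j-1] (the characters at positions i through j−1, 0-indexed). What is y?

Run of N on w = b c c b a b a:
  step 0: s0  (start)
  step 1: s1  (read b: s0→s1)
  step 2: s1  (read c: s1→s1)   ← first repeat (s1 seen earlier)
  step 3: s1  (read c: s1→s1)
  step 4: s5  (read b: s1→s5)
  step 5: s5  (read a: s5→s5)
  step 6: s3  (read b: s5→s3)
  step 7: s2  (read a: s3→s2)

So i = 1, j = 2, giving x = w[0:1] = b, y = w[1:2] = c, z = w[2:7] = cbaba.
Check: |xy| = 2 ≤ 6 and |y| = 1 ≥ 1. Reading y takes N from s1 back to s1, so every xyⁱz is accepted.
Since N has 6 states, any run of length ≥ 6 visits 6+1 states, so by pigeonhole some state repeats within the first 6 steps — that repeat gives the pumpable loop.

c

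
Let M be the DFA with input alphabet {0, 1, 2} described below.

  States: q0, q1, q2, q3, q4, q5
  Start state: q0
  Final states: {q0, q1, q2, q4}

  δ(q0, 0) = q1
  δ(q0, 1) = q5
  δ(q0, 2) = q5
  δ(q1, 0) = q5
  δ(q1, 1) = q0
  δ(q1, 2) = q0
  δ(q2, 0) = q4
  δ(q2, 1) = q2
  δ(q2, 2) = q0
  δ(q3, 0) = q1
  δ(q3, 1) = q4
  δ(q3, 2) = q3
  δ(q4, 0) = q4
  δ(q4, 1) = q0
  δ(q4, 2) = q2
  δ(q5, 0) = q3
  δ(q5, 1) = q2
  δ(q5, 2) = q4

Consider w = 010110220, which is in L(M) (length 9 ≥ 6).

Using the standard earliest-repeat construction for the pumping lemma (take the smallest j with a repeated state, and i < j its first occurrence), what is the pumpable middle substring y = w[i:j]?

01

State sequence: q0 -0-> q1 -1-> q0 -0-> q1 -1-> q0 -1-> q5 -0-> q3 -2-> q3 -2-> q3 -0-> q1
First repeat at step 2: q0 was already visited.

So i = 0, j = 2, giving x = w[0:0] = ε, y = w[0:2] = 01, z = w[2:9] = 0110220.
Check: |xy| = 2 ≤ 6 and |y| = 2 ≥ 1. Reading y takes M from q0 back to q0, so every xyⁱz is accepted.
The DFA has 6 states, so the proof of the pumping lemma guarantees a repeated state among the first 6+1 visited; the segment between the two visits is the pumpable y.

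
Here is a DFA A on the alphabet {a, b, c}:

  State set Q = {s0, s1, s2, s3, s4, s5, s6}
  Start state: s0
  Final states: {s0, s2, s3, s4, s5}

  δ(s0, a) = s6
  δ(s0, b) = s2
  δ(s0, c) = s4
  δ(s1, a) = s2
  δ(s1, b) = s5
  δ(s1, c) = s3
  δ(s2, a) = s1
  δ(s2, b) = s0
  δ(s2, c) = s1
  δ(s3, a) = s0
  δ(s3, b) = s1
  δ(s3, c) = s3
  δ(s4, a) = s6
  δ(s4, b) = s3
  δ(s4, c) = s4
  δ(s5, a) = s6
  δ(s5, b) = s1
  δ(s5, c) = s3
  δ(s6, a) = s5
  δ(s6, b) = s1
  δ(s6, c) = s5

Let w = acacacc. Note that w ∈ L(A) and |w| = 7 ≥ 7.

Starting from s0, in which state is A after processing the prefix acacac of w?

s5

State sequence: s0 -a-> s6 -c-> s5 -a-> s6 -c-> s5 -a-> s6 -c-> s5

After reading 6 characters, A is in state s5.
(This kind of state-tracing is the core of the pumping-lemma construction: with 7 states, pigeonhole forces a repeat within the first 7 steps.)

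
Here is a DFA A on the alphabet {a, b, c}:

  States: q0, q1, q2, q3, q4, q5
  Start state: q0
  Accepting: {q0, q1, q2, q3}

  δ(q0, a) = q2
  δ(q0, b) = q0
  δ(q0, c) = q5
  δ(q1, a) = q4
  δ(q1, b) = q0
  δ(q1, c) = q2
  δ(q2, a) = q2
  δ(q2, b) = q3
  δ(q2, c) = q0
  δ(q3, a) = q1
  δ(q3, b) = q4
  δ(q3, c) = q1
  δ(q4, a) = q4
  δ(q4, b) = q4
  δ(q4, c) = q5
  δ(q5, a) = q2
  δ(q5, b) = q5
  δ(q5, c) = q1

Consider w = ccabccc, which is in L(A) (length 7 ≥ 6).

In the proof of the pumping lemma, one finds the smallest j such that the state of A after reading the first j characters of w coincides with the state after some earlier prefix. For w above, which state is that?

Run of A on w = c c a b c c c:
  step 0: q0  (start)
  step 1: q5  (read c: q0→q5)
  step 2: q1  (read c: q5→q1)
  step 3: q4  (read a: q1→q4)
  step 4: q4  (read b: q4→q4)   ← first repeat (q4 seen earlier)
  step 5: q5  (read c: q4→q5)
  step 6: q1  (read c: q5→q1)
  step 7: q2  (read c: q1→q2)

The earliest repeat is at step j = 4: A is in q4, which it already visited at step i = 3.
Since A has 6 states, any run of length ≥ 6 visits 6+1 states, so by pigeonhole some state repeats within the first 6 steps — that repeat gives the pumpable loop.

q4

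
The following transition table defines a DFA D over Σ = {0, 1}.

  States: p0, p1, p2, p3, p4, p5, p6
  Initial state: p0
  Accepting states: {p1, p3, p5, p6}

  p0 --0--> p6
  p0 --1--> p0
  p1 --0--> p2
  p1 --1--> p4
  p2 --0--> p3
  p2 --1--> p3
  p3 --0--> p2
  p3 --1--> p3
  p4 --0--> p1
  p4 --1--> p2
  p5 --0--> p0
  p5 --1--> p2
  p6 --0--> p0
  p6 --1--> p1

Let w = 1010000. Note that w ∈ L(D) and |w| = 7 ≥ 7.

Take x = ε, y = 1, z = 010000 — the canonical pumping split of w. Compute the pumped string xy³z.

111010000

xy^3z = ε·1·1·1·010000 = 111010000.
Reading y = 1 takes D from p0 back to p0, so after x·y·y·y the machine is still in p0, and z then leads to the accepting state p3. Hence 111010000 ∈ L(D).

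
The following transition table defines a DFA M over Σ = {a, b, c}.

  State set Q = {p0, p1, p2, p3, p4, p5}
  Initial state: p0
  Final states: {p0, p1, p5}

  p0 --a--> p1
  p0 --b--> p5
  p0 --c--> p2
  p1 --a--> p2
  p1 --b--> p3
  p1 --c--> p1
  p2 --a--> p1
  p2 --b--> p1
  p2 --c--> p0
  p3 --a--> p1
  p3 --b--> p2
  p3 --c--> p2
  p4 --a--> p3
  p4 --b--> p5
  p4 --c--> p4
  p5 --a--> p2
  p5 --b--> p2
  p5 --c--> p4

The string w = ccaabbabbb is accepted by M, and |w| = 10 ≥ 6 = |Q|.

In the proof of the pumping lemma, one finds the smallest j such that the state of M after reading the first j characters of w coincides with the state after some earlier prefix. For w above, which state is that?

State sequence: p0 -c-> p2 -c-> p0 -a-> p1 -a-> p2 -b-> p1 -b-> p3 -a-> p1 -b-> p3 -b-> p2 -b-> p1
First repeat at step 2: p0 was already visited.

The earliest repeat is at step j = 2: M is in p0, which it already visited at step i = 0.
Pumping length from the standard proof: p = 6 (the number of states). The repeated state found above gives |xy| = j ≤ 6 and |y| = j − i ≥ 1.

p0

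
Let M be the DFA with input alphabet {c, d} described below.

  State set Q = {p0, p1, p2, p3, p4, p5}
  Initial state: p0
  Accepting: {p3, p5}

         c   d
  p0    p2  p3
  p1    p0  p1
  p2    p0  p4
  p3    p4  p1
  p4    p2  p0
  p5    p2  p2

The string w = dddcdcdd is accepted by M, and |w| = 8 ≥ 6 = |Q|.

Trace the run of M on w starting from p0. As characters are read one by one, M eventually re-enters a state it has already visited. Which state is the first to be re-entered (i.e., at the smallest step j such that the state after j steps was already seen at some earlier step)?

p1

Run of M on w = d d d c d c d d:
  step 0: p0  (start)
  step 1: p3  (read d: p0→p3)
  step 2: p1  (read d: p3→p1)
  step 3: p1  (read d: p1→p1)   ← first repeat (p1 seen earlier)
  step 4: p0  (read c: p1→p0)
  step 5: p3  (read d: p0→p3)
  step 6: p4  (read c: p3→p4)
  step 7: p0  (read d: p4→p0)
  step 8: p3  (read d: p0→p3)

The earliest repeat is at step j = 3: M is in p1, which it already visited at step i = 2.
Pumping length from the standard proof: p = 6 (the number of states). The repeated state found above gives |xy| = j ≤ 6 and |y| = j − i ≥ 1.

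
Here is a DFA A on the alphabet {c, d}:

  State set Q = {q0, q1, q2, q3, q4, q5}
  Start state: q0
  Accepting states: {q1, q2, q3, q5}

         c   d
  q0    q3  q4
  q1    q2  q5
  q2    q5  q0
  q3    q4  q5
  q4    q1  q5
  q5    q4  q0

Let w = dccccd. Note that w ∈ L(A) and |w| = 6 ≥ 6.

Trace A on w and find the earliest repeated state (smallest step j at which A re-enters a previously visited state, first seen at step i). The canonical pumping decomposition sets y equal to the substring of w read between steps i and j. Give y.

cccc

State sequence: q0 -d-> q4 -c-> q1 -c-> q2 -c-> q5 -c-> q4 -d-> q5
First repeat at step 5: q4 was already visited.

So i = 1, j = 5, giving x = w[0:1] = d, y = w[1:5] = cccc, z = w[5:6] = d.
Check: |xy| = 5 ≤ 6 and |y| = 4 ≥ 1. Reading y takes A from q4 back to q4, so every xyⁱz is accepted.
Since A has 6 states, any run of length ≥ 6 visits 6+1 states, so by pigeonhole some state repeats within the first 6 steps — that repeat gives the pumpable loop.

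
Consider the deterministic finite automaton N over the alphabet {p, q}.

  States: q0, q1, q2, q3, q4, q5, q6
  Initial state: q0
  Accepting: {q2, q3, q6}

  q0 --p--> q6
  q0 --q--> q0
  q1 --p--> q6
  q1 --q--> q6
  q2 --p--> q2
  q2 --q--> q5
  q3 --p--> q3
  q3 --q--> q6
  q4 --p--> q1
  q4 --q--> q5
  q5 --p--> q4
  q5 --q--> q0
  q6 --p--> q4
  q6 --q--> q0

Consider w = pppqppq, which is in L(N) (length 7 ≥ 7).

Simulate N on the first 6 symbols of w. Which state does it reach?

Run of N on the first 6 characters of w = p p p q p p:
  step 0: q0  (start)
  step 1: q6  (read p: q0→q6)
  step 2: q4  (read p: q6→q4)
  step 3: q1  (read p: q4→q1)
  step 4: q6  (read q: q1→q6)
  step 5: q4  (read p: q6→q4)
  step 6: q1  (read p: q4→q1)

After reading 6 characters, N is in state q1.
(This kind of state-tracing is the core of the pumping-lemma construction: with 7 states, pigeonhole forces a repeat within the first 7 steps.)

q1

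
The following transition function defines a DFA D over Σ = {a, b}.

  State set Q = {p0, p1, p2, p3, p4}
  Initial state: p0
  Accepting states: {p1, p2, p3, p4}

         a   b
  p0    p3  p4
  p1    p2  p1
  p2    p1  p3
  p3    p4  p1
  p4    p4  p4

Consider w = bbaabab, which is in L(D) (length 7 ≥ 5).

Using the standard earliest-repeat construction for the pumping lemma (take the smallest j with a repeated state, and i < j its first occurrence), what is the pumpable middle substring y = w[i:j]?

b

Run of D on w = b b a a b a b:
  step 0: p0  (start)
  step 1: p4  (read b: p0→p4)
  step 2: p4  (read b: p4→p4)   ← first repeat (p4 seen earlier)
  step 3: p4  (read a: p4→p4)
  step 4: p4  (read a: p4→p4)
  step 5: p4  (read b: p4→p4)
  step 6: p4  (read a: p4→p4)
  step 7: p4  (read b: p4→p4)

So i = 1, j = 2, giving x = w[0:1] = b, y = w[1:2] = b, z = w[2:7] = aabab.
Check: |xy| = 2 ≤ 5 and |y| = 1 ≥ 1. Reading y takes D from p4 back to p4, so every xyⁱz is accepted.
Since D has 5 states, any run of length ≥ 5 visits 5+1 states, so by pigeonhole some state repeats within the first 5 steps — that repeat gives the pumpable loop.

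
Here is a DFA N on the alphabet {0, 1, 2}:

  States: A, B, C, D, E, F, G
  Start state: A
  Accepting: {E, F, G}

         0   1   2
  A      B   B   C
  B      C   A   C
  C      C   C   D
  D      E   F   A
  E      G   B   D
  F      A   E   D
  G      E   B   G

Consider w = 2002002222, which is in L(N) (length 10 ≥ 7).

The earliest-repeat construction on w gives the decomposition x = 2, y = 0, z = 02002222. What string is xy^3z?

xy^3z = 2·0·0·0·02002222 = 200002002222.
Reading y = 0 takes N from C back to C, so after x·y·y·y the machine is still in C, and z then leads to the accepting state G. Hence 200002002222 ∈ L(N).

200002002222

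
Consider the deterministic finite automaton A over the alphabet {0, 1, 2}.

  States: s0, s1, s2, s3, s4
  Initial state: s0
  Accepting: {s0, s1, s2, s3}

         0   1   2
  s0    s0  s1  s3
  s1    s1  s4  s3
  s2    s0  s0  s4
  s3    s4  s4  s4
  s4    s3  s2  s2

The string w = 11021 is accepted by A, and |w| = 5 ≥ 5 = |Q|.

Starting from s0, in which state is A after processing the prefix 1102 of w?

s4

State sequence: s0 -1-> s1 -1-> s4 -0-> s3 -2-> s4

After reading 4 characters, A is in state s4.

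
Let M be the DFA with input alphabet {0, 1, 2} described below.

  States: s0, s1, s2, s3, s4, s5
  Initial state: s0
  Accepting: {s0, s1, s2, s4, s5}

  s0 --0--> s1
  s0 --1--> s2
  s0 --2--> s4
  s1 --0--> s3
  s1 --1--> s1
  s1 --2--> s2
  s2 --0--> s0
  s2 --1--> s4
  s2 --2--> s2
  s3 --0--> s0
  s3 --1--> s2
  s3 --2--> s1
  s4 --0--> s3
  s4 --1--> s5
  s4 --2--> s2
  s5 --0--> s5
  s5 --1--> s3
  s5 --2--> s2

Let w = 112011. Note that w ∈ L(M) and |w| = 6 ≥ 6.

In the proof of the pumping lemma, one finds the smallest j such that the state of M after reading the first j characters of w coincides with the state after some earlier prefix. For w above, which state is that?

State sequence: s0 -1-> s2 -1-> s4 -2-> s2 -0-> s0 -1-> s2 -1-> s4
First repeat at step 3: s2 was already visited.

The earliest repeat is at step j = 3: M is in s2, which it already visited at step i = 1.
The DFA has 6 states, so the proof of the pumping lemma guarantees a repeated state among the first 6+1 visited; the segment between the two visits is the pumpable y.

s2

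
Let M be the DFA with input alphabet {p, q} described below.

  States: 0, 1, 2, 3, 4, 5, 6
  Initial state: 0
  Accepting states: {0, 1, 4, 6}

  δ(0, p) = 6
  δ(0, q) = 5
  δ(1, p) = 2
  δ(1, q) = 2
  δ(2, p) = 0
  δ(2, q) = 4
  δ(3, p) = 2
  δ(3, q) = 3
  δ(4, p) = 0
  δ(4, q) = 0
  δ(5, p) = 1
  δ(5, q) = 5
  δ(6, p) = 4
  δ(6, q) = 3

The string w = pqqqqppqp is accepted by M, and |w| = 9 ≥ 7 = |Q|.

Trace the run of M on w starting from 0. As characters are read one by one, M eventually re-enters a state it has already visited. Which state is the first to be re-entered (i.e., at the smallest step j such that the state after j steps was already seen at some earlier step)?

Run of M on w = p q q q q p p q p:
  step 0: 0  (start)
  step 1: 6  (read p: 0→6)
  step 2: 3  (read q: 6→3)
  step 3: 3  (read q: 3→3)   ← first repeat (3 seen earlier)
  step 4: 3  (read q: 3→3)
  step 5: 3  (read q: 3→3)
  step 6: 2  (read p: 3→2)
  step 7: 0  (read p: 2→0)
  step 8: 5  (read q: 0→5)
  step 9: 1  (read p: 5→1)

The earliest repeat is at step j = 3: M is in 3, which it already visited at step i = 2.
With |Q| = 7, pigeonhole forces a state repeat no later than step 7; the substring read between the first and second visits to that state can be pumped.

3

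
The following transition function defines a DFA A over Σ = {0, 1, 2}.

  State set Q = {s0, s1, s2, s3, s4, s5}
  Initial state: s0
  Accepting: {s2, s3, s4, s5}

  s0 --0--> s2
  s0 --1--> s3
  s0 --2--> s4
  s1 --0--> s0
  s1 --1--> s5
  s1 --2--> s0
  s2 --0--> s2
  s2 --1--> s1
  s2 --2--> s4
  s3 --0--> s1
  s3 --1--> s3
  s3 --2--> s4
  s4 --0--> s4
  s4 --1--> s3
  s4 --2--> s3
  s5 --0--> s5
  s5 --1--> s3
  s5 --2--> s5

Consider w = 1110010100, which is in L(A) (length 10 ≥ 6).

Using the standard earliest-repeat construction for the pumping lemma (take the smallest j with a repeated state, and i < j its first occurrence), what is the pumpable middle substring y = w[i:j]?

State sequence: s0 -1-> s3 -1-> s3 -1-> s3 -0-> s1 -0-> s0 -1-> s3 -0-> s1 -1-> s5 -0-> s5 -0-> s5
First repeat at step 2: s3 was already visited.

So i = 1, j = 2, giving x = w[0:1] = 1, y = w[1:2] = 1, z = w[2:10] = 10010100.
Check: |xy| = 2 ≤ 6 and |y| = 1 ≥ 1. Reading y takes A from s3 back to s3, so every xyⁱz is accepted.

1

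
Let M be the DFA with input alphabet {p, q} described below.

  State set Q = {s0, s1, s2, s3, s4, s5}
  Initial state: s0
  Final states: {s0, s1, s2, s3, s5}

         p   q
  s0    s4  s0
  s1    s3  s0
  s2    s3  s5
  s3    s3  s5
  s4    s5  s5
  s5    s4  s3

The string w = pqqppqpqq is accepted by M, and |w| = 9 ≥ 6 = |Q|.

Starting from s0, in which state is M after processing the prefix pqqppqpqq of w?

s3

Run of M on the first 9 characters of w = p q q p p q p q q:
  step 0: s0  (start)
  step 1: s4  (read p: s0→s4)
  step 2: s5  (read q: s4→s5)
  step 3: s3  (read q: s5→s3)
  step 4: s3  (read p: s3→s3)
  step 5: s3  (read p: s3→s3)
  step 6: s5  (read q: s3→s5)
  step 7: s4  (read p: s5→s4)
  step 8: s5  (read q: s4→s5)
  step 9: s3  (read q: s5→s3)

After reading 9 characters, M is in state s3.
(This kind of state-tracing is the core of the pumping-lemma construction: with 6 states, pigeonhole forces a repeat within the first 6 steps.)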